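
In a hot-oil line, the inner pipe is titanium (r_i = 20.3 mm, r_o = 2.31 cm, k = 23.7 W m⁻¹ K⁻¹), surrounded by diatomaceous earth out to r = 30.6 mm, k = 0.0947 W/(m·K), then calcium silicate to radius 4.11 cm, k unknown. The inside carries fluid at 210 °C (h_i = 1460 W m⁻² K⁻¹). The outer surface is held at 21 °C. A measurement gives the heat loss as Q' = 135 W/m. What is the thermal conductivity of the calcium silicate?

ΣR = ΔT/Q' = |210 − 21|/135 = 1.400 m·K/W
Known resistances:
  R'_conv,in = 1/(2πr h) = 1/(2π·0.0203·1460) = 0.005370 m·K/W
  R'_titanium = ln(0.0231/0.0203)/(2πk) = 0.1292/(2π·23.7) = 8.677×10^-4 m·K/W
  R'_diatomaceous earth = ln(0.0306/0.0231)/(2πk) = 0.2812/(2π·0.0947) = 0.4725 m·K/W
R_calcium silicate = ΣR − ΣR_known = 1.400 − 0.4787 = 0.9213 m·K/W
ln(r₂/r₁)/(2πk) = 0.9213 ⇒ k = 0.2950/(2π·0.9213) = 0.0510 W/m·K

k = 0.0510 W/m·K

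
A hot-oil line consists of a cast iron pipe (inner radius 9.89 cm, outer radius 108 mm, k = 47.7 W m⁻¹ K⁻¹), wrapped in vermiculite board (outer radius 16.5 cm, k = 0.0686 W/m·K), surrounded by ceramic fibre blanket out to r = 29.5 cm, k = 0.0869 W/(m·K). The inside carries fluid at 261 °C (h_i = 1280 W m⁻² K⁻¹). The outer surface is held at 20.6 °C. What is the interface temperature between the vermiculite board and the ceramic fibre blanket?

Resistance network (inner→outer):
  R'_conv,in = 1/(2πr h) = 1/(2π·0.0989·1280) = 0.001257 m·K/W
  R'_cast iron = ln(0.108/0.0989)/(2πk) = 0.08802/(2π·47.7) = 2.937×10^-4 m·K/W
  R'_vermiculite board = ln(0.165/0.108)/(2πk) = 0.4238/(2π·0.0686) = 0.9833 m·K/W
  R'_ceramic fibre blanket = ln(0.295/0.165)/(2πk) = 0.5810/(2π·0.0869) = 1.064 m·K/W
ΣR = 0.001257 + 2.937×10^-4 + 0.9833 + 1.064 = 2.049 m·K/W
Q' = ΔT/ΣR = (261 °C − 20.6 °C)/2.049 = 117.3 W/m
From the inner boundary to the vermiculite board/ceramic fibre blanket interface, ΣR_partial = 0.9849 m·K/W.
T_interface = T_in − Q'·ΣR_partial = 261 °C − (117.3)(0.9849) = 145 °C

T = 145 °C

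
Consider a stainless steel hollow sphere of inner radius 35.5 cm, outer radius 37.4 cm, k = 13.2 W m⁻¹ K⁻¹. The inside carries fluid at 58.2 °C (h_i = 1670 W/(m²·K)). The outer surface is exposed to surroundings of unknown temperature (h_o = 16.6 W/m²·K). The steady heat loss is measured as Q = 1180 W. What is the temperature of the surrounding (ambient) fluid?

T_out = 16.3 °C

Series resistances:
  R_conv,in = 1/(4πr²h) = 1/(4π·0.355²·1670) = 3.781×10^-4 K/W
  R_stainless steel = (1/0.355 − 1/0.374)/(4πk) = 0.1431/(4π·13.2) = 8.627×10^-4 K/W
  R_conv,out = 1/(4πr²h) = 1/(4π·0.374²·16.6) = 0.03427 K/W
ΣR = 0.03551 K/W
ΔT = Q·ΣR = 1180 × 0.03551 = 41.90 K
Heat flows outward, so T_out = T_in − ΔT = 58.2 − 41.90 = 16.3 °C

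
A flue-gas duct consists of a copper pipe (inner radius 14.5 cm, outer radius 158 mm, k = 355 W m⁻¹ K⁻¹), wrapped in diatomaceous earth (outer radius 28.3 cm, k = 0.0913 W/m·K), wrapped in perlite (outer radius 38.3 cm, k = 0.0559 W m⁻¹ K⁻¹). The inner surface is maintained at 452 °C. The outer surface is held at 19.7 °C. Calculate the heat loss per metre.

Resistance network (inner→outer):
  R'_copper = ln(0.158/0.145)/(2πk) = 0.08586/(2π·355) = 3.849×10^-5 m·K/W
  R'_diatomaceous earth = ln(0.283/0.158)/(2πk) = 0.5829/(2π·0.0913) = 1.016 m·K/W
  R'_perlite = ln(0.383/0.283)/(2πk) = 0.3026/(2π·0.0559) = 0.8615 m·K/W
ΣR = 3.849×10^-5 + 1.016 + 0.8615 = 1.878 m·K/W
Q' = ΔT/ΣR = (452 °C − 19.7 °C)/1.878 = 230 W/m

Q' = 230 W/m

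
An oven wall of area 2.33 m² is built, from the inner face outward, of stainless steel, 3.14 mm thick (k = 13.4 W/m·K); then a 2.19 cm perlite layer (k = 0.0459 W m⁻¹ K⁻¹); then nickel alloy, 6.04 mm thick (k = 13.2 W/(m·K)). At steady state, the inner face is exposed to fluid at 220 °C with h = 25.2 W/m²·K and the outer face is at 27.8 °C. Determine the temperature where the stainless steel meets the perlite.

Treat each layer as a resistance in series:
  R_conv,in = 1/(hA) = 1/(25.2·2.33) = 0.01703 K/W
  R_stainless steel = L/(kA) = 0.00314/(13.4·2.33) = 1.006×10^-4 K/W
  R_perlite = L/(kA) = 0.0219/(0.0459·2.33) = 0.2048 K/W
  R_nickel alloy = L/(kA) = 0.00604/(13.2·2.33) = 1.964×10^-4 K/W
ΣR = 0.01703 + 1.006×10^-4 + 0.2048 + 1.964×10^-4 = 0.2221 K/W
Q = ΔT/ΣR = (220 °C − 27.8 °C)/0.2221 = 865.4 W
From the inner boundary to the stainless steel/perlite interface, ΣR_partial = 0.01713 K/W.
T_interface = T_in − Q·ΣR_partial = 220 °C − (865.4)(0.01713) = 205 °C

T = 205 °C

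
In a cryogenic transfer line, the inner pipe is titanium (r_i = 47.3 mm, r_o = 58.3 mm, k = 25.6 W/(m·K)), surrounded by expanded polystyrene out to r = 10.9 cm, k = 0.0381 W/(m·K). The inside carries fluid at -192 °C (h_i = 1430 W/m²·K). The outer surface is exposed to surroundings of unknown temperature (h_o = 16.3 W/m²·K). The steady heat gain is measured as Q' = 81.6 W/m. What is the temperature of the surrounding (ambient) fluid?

Sum the resistances:
  R'_conv,in = 1/(2πr h) = 1/(2π·0.0473·1430) = 0.002353 m·K/W
  R'_titanium = ln(0.0583/0.0473)/(2πk) = 0.2091/(2π·25.6) = 0.001300 m·K/W
  R'_expanded polystyrene = ln(0.109/0.0583)/(2πk) = 0.6257/(2π·0.0381) = 2.614 m·K/W
  R'_conv,out = 1/(2πr h) = 1/(2π·0.109·16.3) = 0.08958 m·K/W
ΣR = 2.707 m·K/W
ΔT = Q'·ΣR = 81.6 × 2.707 = 220.9 K
Heat flows inward, so T_out = T_in + ΔT = -192 + 220.9 = 28.9 °C

T_out = 28.9 °C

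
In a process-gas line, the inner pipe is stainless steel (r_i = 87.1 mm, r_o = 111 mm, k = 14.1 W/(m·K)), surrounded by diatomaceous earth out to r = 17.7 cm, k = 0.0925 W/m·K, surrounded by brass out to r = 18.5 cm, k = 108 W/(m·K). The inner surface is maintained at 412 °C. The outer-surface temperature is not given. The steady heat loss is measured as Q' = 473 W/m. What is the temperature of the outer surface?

Series resistances:
  R'_stainless steel = ln(0.111/0.0871)/(2πk) = 0.2425/(2π·14.1) = 0.002737 m·K/W
  R'_diatomaceous earth = ln(0.177/0.111)/(2πk) = 0.4666/(2π·0.0925) = 0.8029 m·K/W
  R'_brass = ln(0.185/0.177)/(2πk) = 0.04421/(2π·108) = 6.514×10^-5 m·K/W
ΣR = 0.8057 m·K/W
ΔT = Q'·ΣR = 473 × 0.8057 = 381.1 K
Heat flows outward, so T_out = T_in − ΔT = 412 − 381.1 = 30.9 °C

T_out = 30.9 °C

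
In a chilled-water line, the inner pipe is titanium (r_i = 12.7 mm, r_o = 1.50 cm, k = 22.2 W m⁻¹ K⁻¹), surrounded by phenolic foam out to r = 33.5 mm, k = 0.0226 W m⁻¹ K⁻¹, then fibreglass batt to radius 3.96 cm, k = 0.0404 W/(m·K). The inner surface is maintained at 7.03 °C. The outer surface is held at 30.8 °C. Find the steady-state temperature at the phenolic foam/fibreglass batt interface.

Series thermal resistances, inner to outer:
  R'_titanium = ln(0.0150/0.0127)/(2πk) = 0.1664/(2π·22.2) = 0.001193 m·K/W
  R'_phenolic foam = ln(0.0335/0.0150)/(2πk) = 0.8035/(2π·0.0226) = 5.658 m·K/W
  R'_fibreglass batt = ln(0.0396/0.0335)/(2πk) = 0.1673/(2π·0.0404) = 0.6590 m·K/W
ΣR = 0.001193 + 5.658 + 0.6590 = 6.318 m·K/W
Q' = ΔT/ΣR = (7.03 °C − 30.8 °C)/6.318 = -3.762 W/m
From the inner boundary to the phenolic foam/fibreglass batt interface, ΣR_partial = 5.659 m·K/W.
T_interface = T_in − Q'·ΣR_partial = 7.03 °C − (-3.762)(5.659) = 28.3 °C

T = 28.3 °C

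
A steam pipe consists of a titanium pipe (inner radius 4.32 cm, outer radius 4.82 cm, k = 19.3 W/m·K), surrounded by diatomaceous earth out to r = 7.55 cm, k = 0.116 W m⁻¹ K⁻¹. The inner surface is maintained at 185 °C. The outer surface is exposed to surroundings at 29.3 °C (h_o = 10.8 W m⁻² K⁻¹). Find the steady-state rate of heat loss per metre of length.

Resistance network (inner→outer):
  R'_titanium = ln(0.0482/0.0432)/(2πk) = 0.1095/(2π·19.3) = 9.031×10^-4 m·K/W
  R'_diatomaceous earth = ln(0.0755/0.0482)/(2πk) = 0.4488/(2π·0.116) = 0.6157 m·K/W
  R'_conv,out = 1/(2πr h) = 1/(2π·0.0755·10.8) = 0.1952 m·K/W
ΣR = 9.031×10^-4 + 0.6157 + 0.1952 = 0.8118 m·K/W
Q' = ΔT/ΣR = (185 °C − 29.3 °C)/0.8118 = 192 W/m

Q' = 192 W/m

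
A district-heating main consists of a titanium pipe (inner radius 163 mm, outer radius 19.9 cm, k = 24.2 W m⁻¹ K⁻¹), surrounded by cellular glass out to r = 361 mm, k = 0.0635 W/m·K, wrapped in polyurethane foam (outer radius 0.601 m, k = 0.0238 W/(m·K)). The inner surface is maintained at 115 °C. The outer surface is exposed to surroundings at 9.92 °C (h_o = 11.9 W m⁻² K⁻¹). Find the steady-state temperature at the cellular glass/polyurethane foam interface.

Treat each layer as a resistance in series:
  R'_titanium = ln(0.199/0.163)/(2πk) = 0.1996/(2π·24.2) = 0.001312 m·K/W
  R'_cellular glass = ln(0.361/0.199)/(2πk) = 0.5956/(2π·0.0635) = 1.493 m·K/W
  R'_polyurethane foam = ln(0.601/0.361)/(2πk) = 0.5097/(2π·0.0238) = 3.409 m·K/W
  R'_conv,out = 1/(2πr h) = 1/(2π·0.601·11.9) = 0.02225 m·K/W
ΣR = 0.001312 + 1.493 + 3.409 + 0.02225 = 4.926 m·K/W
Q' = ΔT/ΣR = (115 °C − 9.92 °C)/4.926 = 21.33 W/m
From the inner boundary to the cellular glass/polyurethane foam interface, ΣR_partial = 1.494 m·K/W.
T_interface = T_in − Q'·ΣR_partial = 115 °C − (21.33)(1.494) = 83.1 °C

T = 83.1 °C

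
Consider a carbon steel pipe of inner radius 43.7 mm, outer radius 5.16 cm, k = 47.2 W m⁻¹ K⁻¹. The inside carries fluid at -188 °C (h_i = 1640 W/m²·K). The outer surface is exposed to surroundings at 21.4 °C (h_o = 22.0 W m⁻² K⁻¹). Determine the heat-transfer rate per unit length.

Treat each layer as a resistance in series:
  R'_conv,in = 1/(2πr h) = 1/(2π·0.0437·1640) = 0.002221 m·K/W
  R'_carbon steel = ln(0.0516/0.0437)/(2πk) = 0.1662/(2π·47.2) = 5.603×10^-4 m·K/W
  R'_conv,out = 1/(2πr h) = 1/(2π·0.0516·22.0) = 0.1402 m·K/W
ΣR = 0.002221 + 5.603×10^-4 + 0.1402 = 0.1430 m·K/W
Q' = ΔT/ΣR = (-188 °C − 21.4 °C)/0.1430 = -1460 W/m
(Negative Q' ⇒ heat flows inward; heat gain = 1460 W/m.)

Q' = 1460 W/m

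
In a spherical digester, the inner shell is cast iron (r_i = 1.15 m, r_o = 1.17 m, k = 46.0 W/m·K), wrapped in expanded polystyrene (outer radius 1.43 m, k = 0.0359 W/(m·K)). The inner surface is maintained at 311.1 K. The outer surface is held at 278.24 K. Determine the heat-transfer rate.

Series thermal resistances, inner to outer:
  R_cast iron = (1/1.15 − 1/1.17)/(4πk) = 0.01486/(4π·46.0) = 2.571×10^-5 K/W
  R_expanded polystyrene = (1/1.17 − 1/1.43)/(4πk) = 0.1554/(4π·0.0359) = 0.3445 K/W
ΣR = 2.571×10^-5 + 0.3445 = 0.3445 K/W
Q = ΔT/ΣR = (311.1 K − 278.24 K)/0.3445 = 95.4 W

Q = 95.4 W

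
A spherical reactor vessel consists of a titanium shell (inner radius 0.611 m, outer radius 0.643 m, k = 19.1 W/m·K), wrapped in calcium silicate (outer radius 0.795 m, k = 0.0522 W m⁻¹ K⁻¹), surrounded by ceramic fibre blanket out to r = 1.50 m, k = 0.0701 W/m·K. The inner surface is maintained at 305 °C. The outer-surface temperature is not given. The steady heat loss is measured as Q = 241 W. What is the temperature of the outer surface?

Series resistances:
  R_titanium = (1/0.611 − 1/0.643)/(4πk) = 0.08145/(4π·19.1) = 3.394×10^-4 K/W
  R_calcium silicate = (1/0.643 − 1/0.795)/(4πk) = 0.2973/(4π·0.0522) = 0.4533 K/W
  R_ceramic fibre blanket = (1/0.795 − 1/1.50)/(4πk) = 0.5912/(4π·0.0701) = 0.6711 K/W
ΣR = 1.125 K/W
ΔT = Q·ΣR = 241 × 1.125 = 271.1 K
Heat flows outward, so T_out = T_in − ΔT = 305 − 271.1 = 33.9 °C

T_out = 33.9 °C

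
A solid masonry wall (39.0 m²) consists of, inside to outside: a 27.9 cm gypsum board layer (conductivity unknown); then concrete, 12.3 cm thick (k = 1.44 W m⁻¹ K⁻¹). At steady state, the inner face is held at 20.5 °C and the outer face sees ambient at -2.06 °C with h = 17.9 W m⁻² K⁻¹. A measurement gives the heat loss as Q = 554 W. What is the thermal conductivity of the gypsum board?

k = 0.193 W/m·K

ΣR = ΔT/Q = |20.5 − -2.06|/554 = 0.04072 K/W
Known resistances:
  R_concrete = L/(kA) = 0.123/(1.44·39.0) = 0.002190 K/W
  R_conv,out = 1/(hA) = 1/(17.9·39.0) = 0.001432 K/W
R_gypsum board = ΣR − ΣR_known = 0.04072 − 0.003622 = 0.03710 K/W
L/(kA) = 0.03710 ⇒ k = 0.279/(0.03710·39.0) = 0.193 W/m·K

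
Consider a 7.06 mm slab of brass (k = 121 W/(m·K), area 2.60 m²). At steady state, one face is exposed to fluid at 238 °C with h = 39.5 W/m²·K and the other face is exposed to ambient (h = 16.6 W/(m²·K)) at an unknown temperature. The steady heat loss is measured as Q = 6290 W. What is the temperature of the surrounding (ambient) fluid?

T_out = 30.9 °C

Series resistances:
  R_conv,in = 1/(hA) = 1/(39.5·2.60) = 0.009737 K/W
  R_brass = L/(kA) = 0.00706/(121·2.60) = 2.244×10^-5 K/W
  R_conv,out = 1/(hA) = 1/(16.6·2.60) = 0.02317 K/W
ΣR = 0.03293 K/W
ΔT = Q·ΣR = 6290 × 0.03293 = 207.1 K
Heat flows outward, so T_out = T_in − ΔT = 238 − 207.1 = 30.9 °C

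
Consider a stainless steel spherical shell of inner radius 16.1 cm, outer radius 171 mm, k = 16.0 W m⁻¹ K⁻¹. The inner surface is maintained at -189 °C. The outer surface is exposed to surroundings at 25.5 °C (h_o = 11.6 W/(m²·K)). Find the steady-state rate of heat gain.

Treat each layer as a resistance in series:
  R_stainless steel = (1/0.161 − 1/0.171)/(4πk) = 0.3632/(4π·16.0) = 0.001807 K/W
  R_conv,out = 1/(4πr²h) = 1/(4π·0.171²·11.6) = 0.2346 K/W
ΣR = 0.001807 + 0.2346 = 0.2364 K/W
Q = ΔT/ΣR = (-189 °C − 25.5 °C)/0.2364 = -907 W
(Negative Q ⇒ heat flows inward; heat gain = 907 W.)

Q = 907 W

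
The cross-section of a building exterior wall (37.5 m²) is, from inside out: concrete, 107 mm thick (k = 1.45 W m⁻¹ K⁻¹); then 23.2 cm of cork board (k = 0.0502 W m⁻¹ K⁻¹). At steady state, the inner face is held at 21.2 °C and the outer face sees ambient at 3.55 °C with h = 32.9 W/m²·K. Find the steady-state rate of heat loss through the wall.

Series thermal resistances, inner to outer:
  R_concrete = L/(kA) = 0.107/(1.45·37.5) = 0.001968 K/W
  R_cork board = L/(kA) = 0.232/(0.0502·37.5) = 0.1232 K/W
  R_conv,out = 1/(hA) = 1/(32.9·37.5) = 8.105×10^-4 K/W
ΣR = 0.001968 + 0.1232 + 8.105×10^-4 = 0.1260 K/W
Q = ΔT/ΣR = (21.2 °C − 3.55 °C)/0.1260 = 140 W

Q = 140 W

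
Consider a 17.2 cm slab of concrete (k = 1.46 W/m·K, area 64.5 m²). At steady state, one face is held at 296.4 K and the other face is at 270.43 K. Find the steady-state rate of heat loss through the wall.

Q = 14.2 kW

Q = kA·ΔT/L = 1.46 × 64.5 × |296.4 K − 270.43 K| / 0.172 = 14200 W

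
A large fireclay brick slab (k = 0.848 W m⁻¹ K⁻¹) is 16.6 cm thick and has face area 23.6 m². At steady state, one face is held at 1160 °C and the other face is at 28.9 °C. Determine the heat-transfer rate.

Q = kA·ΔT/L = 0.848 × 23.6 × |1160 °C − 28.9 °C| / 0.166 = 1.36×10^5 W

Q = 136 kW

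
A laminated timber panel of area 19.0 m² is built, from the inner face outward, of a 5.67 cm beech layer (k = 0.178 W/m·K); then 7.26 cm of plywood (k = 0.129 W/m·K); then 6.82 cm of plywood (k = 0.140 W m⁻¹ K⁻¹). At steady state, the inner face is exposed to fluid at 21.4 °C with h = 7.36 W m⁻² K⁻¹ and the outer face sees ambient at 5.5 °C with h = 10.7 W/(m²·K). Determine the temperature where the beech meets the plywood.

Resistance network (inner→outer):
  R_conv,in = 1/(hA) = 1/(7.36·19.0) = 0.007151 K/W
  R_beech = L/(kA) = 0.0567/(0.178·19.0) = 0.01677 K/W
  R_plywood = L/(kA) = 0.0726/(0.129·19.0) = 0.02962 K/W
  R_plywood = L/(kA) = 0.0682/(0.140·19.0) = 0.02564 K/W
  R_conv,out = 1/(hA) = 1/(10.7·19.0) = 0.004919 K/W
ΣR = 0.007151 + 0.01677 + 0.02962 + 0.02564 + 0.004919 = 0.08410 K/W
Q = ΔT/ΣR = (21.4 °C − 5.5 °C)/0.08410 = 189.1 W
From the inner boundary to the beech/plywood interface, ΣR_partial = 0.02392 K/W.
T_interface = T_in − Q·ΣR_partial = 21.4 °C − (189.1)(0.02392) = 16.9 °C

T = 16.9 °C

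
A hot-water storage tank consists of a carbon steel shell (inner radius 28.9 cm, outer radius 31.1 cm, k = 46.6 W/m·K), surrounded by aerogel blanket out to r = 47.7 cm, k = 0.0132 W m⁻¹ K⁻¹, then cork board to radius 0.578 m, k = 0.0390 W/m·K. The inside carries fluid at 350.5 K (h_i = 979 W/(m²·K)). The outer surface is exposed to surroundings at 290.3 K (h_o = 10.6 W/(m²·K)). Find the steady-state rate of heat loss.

Q = 8.01 W

Series thermal resistances, inner to outer:
  R_conv,in = 1/(4πr²h) = 1/(4π·0.289²·979) = 9.732×10^-4 K/W
  R_carbon steel = (1/0.289 − 1/0.311)/(4πk) = 0.2448/(4π·46.6) = 4.180×10^-4 K/W
  R_aerogel blanket = (1/0.311 − 1/0.477)/(4πk) = 1.119/(4π·0.0132) = 6.746 K/W
  R_cork board = (1/0.477 − 1/0.578)/(4πk) = 0.3663/(4π·0.0390) = 0.7475 K/W
  R_conv,out = 1/(4πr²h) = 1/(4π·0.578²·10.6) = 0.02247 K/W
ΣR = 9.732×10^-4 + 4.180×10^-4 + 6.746 + 0.7475 + 0.02247 = 7.517 K/W
Q = ΔT/ΣR = (350.5 K − 290.3 K)/7.517 = 8.01 W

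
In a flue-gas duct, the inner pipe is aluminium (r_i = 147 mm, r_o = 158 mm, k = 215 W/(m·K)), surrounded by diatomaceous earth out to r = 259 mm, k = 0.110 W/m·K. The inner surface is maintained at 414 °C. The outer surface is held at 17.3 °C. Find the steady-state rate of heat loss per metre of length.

Q' = 555 W/m

Resistance network (inner→outer):
  R'_aluminium = ln(0.158/0.147)/(2πk) = 0.07216/(2π·215) = 5.342×10^-5 m·K/W
  R'_diatomaceous earth = ln(0.259/0.158)/(2πk) = 0.4942/(2π·0.110) = 0.7151 m·K/W
ΣR = 5.342×10^-5 + 0.7151 = 0.7152 m·K/W
Q' = ΔT/ΣR = (414 °C − 17.3 °C)/0.7152 = 555 W/m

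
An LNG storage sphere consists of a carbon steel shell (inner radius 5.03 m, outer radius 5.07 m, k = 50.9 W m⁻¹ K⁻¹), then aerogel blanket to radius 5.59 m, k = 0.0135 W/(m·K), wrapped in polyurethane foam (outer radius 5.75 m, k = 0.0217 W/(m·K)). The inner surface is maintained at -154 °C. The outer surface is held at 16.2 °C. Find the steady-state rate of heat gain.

Q = 1350 W

Resistance network (inner→outer):
  R_carbon steel = (1/5.03 − 1/5.07)/(4πk) = 0.001568/(4π·50.9) = 2.452×10^-6 K/W
  R_aerogel blanket = (1/5.07 − 1/5.59)/(4πk) = 0.01835/(4π·0.0135) = 0.1082 K/W
  R_polyurethane foam = (1/5.59 − 1/5.75)/(4πk) = 0.004978/(4π·0.0217) = 0.01825 K/W
ΣR = 2.452×10^-6 + 0.1082 + 0.01825 = 0.1265 K/W
Q = ΔT/ΣR = (-154 °C − 16.2 °C)/0.1265 = -1350 W
(Negative Q ⇒ heat flows inward; heat gain = 1350 W.)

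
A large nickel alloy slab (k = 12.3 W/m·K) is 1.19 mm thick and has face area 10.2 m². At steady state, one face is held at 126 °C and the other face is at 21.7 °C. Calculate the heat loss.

Q = 1.10×10^7 W

Q = kA·ΔT/L = 12.3 × 10.2 × |126 °C − 21.7 °C| / 0.00119 = 1.10×10^7 W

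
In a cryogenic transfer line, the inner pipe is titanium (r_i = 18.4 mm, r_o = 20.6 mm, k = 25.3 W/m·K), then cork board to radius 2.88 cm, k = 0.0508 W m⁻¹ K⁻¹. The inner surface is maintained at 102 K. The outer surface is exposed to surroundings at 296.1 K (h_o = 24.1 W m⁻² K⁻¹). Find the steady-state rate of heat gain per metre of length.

Series thermal resistances, inner to outer:
  R'_titanium = ln(0.0206/0.0184)/(2πk) = 0.1129/(2π·25.3) = 7.105×10^-4 m·K/W
  R'_cork board = ln(0.0288/0.0206)/(2πk) = 0.3351/(2π·0.0508) = 1.050 m·K/W
  R'_conv,out = 1/(2πr h) = 1/(2π·0.0288·24.1) = 0.2293 m·K/W
ΣR = 7.105×10^-4 + 1.050 + 0.2293 = 1.280 m·K/W
Q' = ΔT/ΣR = (102 K − 296.1 K)/1.280 = -152 W/m
(Negative Q' ⇒ heat flows inward; heat gain = 152 W/m.)

Q' = 152 W/m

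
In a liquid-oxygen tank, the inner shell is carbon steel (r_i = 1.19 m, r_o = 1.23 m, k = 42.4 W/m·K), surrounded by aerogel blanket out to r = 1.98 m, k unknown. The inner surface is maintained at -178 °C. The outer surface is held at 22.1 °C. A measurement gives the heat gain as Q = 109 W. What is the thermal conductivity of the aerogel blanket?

k = 0.0133 W/m·K

ΣR = ΔT/Q = |-178 − 22.1|/109 = 1.836 K/W
Known resistances:
  R_carbon steel = (1/1.19 − 1/1.23)/(4πk) = 0.02733/(4π·42.4) = 5.129×10^-5 K/W
R_aerogel blanket = ΣR − ΣR_known = 1.836 − 5.129×10^-5 = 1.836 K/W
(1/r₁−1/r₂)/(4πk) = 1.836 ⇒ k = 0.3080/(4π·1.836) = 0.0133 W/m·K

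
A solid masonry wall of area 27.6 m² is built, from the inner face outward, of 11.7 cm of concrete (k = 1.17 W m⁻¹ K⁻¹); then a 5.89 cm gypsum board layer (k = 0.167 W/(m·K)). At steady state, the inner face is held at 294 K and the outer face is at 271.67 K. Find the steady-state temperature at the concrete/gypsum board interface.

Resistance network (inner→outer):
  R_concrete = L/(kA) = 0.117/(1.17·27.6) = 0.003623 K/W
  R_gypsum board = L/(kA) = 0.0589/(0.167·27.6) = 0.01278 K/W
ΣR = 0.003623 + 0.01278 = 0.01640 K/W
Q = ΔT/ΣR = (294 K − 271.67 K)/0.01640 = 1362 W
From the inner boundary to the concrete/gypsum board interface, ΣR_partial = 0.003623 K/W.
T_interface = T_in − Q·ΣR_partial = 294 K − (1362)(0.003623) = 289.1 K

T = 289.1 K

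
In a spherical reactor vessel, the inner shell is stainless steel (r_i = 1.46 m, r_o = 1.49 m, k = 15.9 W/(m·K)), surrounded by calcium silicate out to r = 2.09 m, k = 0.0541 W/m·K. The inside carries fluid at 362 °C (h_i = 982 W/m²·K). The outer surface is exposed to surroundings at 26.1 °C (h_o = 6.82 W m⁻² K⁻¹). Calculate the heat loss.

Series thermal resistances, inner to outer:
  R_conv,in = 1/(4πr²h) = 1/(4π·1.46²·982) = 3.802×10^-5 K/W
  R_stainless steel = (1/1.46 − 1/1.49)/(4πk) = 0.01379/(4π·15.9) = 6.902×10^-5 K/W
  R_calcium silicate = (1/1.49 − 1/2.09)/(4πk) = 0.1927/(4π·0.0541) = 0.2834 K/W
  R_conv,out = 1/(4πr²h) = 1/(4π·2.09²·6.82) = 0.002671 K/W
ΣR = 3.802×10^-5 + 6.902×10^-5 + 0.2834 + 0.002671 = 0.2862 K/W
Q = ΔT/ΣR = (362 °C − 26.1 °C)/0.2862 = 1170 W

Q = 1170 W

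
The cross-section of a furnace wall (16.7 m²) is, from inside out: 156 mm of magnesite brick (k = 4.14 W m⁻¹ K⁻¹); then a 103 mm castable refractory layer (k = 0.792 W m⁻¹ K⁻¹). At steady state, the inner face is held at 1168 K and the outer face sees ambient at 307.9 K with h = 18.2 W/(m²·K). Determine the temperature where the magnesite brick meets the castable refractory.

Resistance network (inner→outer):
  R_magnesite brick = L/(kA) = 0.156/(4.14·16.7) = 0.002256 K/W
  R_castable refractory = L/(kA) = 0.103/(0.792·16.7) = 0.007787 K/W
  R_conv,out = 1/(hA) = 1/(18.2·16.7) = 0.003290 K/W
ΣR = 0.002256 + 0.007787 + 0.003290 = 0.01333 K/W
Q = ΔT/ΣR = (1168 K − 307.9 K)/0.01333 = 64520 W
From the inner boundary to the magnesite brick/castable refractory interface, ΣR_partial = 0.002256 K/W.
T_interface = T_in − Q·ΣR_partial = 1168 K − (64520)(0.002256) = 1022 K

T = 1022 K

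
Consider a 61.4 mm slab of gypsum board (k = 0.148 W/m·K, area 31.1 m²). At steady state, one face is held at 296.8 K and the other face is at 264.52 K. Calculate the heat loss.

Q = 2.42 kW

Q = kA·ΔT/L = 0.148 × 31.1 × |296.8 K − 264.52 K| / 0.0614 = 2420 W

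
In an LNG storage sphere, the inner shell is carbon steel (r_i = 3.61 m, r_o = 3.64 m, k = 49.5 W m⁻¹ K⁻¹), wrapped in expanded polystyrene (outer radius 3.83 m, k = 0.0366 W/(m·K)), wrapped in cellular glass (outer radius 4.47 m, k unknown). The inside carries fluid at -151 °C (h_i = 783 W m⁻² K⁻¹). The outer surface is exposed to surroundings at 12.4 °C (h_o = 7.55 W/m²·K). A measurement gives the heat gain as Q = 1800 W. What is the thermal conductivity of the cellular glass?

ΣR = ΔT/Q = |-151 − 12.4|/1800 = 0.09078 K/W
Known resistances:
  R_conv,in = 1/(4πr²h) = 1/(4π·3.61²·783) = 7.799×10^-6 K/W
  R_carbon steel = (1/3.61 − 1/3.64)/(4πk) = 0.002283/(4π·49.5) = 3.670×10^-6 K/W
  R_expanded polystyrene = (1/3.64 − 1/3.83)/(4πk) = 0.01363/(4π·0.0366) = 0.02963 K/W
  R_conv,out = 1/(4πr²h) = 1/(4π·4.47²·7.55) = 5.275×10^-4 K/W
R_cellular glass = ΣR − ΣR_known = 0.09078 − 0.03017 = 0.06061 K/W
(1/r₁−1/r₂)/(4πk) = 0.06061 ⇒ k = 0.03738/(4π·0.06061) = 0.0491 W/m·K

k = 0.0491 W/m·K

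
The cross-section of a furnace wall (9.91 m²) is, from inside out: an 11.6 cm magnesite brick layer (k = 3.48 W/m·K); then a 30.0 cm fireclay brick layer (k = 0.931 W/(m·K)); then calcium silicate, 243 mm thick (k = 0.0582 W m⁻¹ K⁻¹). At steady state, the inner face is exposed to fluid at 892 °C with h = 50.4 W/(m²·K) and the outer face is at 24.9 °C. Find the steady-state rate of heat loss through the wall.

Q = 1890 W

Series thermal resistances, inner to outer:
  R_conv,in = 1/(hA) = 1/(50.4·9.91) = 0.002002 K/W
  R_magnesite brick = L/(kA) = 0.116/(3.48·9.91) = 0.003364 K/W
  R_fireclay brick = L/(kA) = 0.300/(0.931·9.91) = 0.03252 K/W
  R_calcium silicate = L/(kA) = 0.243/(0.0582·9.91) = 0.4213 K/W
ΣR = 0.002002 + 0.003364 + 0.03252 + 0.4213 = 0.4592 K/W
Q = ΔT/ΣR = (892 °C − 24.9 °C)/0.4592 = 1890 W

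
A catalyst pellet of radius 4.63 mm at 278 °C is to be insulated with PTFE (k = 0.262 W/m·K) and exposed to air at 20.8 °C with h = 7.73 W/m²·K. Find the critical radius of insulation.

r_cr = 6.78 cm

For a sphere, r_cr = 2k_ins/h = 2·0.262/7.73 = 0.0678 m = 6.78 cm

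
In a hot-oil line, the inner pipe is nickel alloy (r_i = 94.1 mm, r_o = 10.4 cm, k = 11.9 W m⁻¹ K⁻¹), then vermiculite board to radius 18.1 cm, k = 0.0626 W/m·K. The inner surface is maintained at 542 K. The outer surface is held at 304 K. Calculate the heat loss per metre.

Q' = 169 W/m

Resistance network (inner→outer):
  R'_nickel alloy = ln(0.104/0.0941)/(2πk) = 0.1000/(2π·11.9) = 0.001338 m·K/W
  R'_vermiculite board = ln(0.181/0.104)/(2πk) = 0.5541/(2π·0.0626) = 1.409 m·K/W
ΣR = 0.001338 + 1.409 = 1.410 m·K/W
Q' = ΔT/ΣR = (542 K − 304 K)/1.410 = 169 W/m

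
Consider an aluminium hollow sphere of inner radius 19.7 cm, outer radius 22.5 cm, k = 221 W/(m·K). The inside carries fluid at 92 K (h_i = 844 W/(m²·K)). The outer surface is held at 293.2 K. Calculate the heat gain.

Q = 75700 W

Resistance network (inner→outer):
  R_conv,in = 1/(4πr²h) = 1/(4π·0.197²·844) = 0.002429 K/W
  R_aluminium = (1/0.197 − 1/0.225)/(4πk) = 0.6317/(4π·221) = 2.275×10^-4 K/W
ΣR = 0.002429 + 2.275×10^-4 = 0.002657 K/W
Q = ΔT/ΣR = (92 K − 293.2 K)/0.002657 = -75700 W
(Negative Q ⇒ heat flows inward; heat gain = 75700 W.)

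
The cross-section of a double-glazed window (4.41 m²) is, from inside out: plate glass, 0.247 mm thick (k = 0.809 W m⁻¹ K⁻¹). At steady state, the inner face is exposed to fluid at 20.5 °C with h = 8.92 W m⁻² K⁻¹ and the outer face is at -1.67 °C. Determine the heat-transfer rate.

Q = 870 W

Treat each layer as a resistance in series:
  R_conv,in = 1/(hA) = 1/(8.92·4.41) = 0.02542 K/W
  R_plate glass = L/(kA) = 2.47×10^-4/(0.809·4.41) = 6.923×10^-5 K/W
ΣR = 0.02542 + 6.923×10^-5 = 0.02549 K/W
Q = ΔT/ΣR = (20.5 °C − -1.67 °C)/0.02549 = 870 W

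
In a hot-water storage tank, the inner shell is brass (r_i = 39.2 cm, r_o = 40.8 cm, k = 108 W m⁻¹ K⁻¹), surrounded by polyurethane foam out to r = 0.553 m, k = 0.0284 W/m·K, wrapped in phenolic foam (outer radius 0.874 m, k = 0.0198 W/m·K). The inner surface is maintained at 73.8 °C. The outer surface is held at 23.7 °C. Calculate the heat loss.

Resistance network (inner→outer):
  R_brass = (1/0.392 − 1/0.408)/(4πk) = 0.1000/(4π·108) = 7.371×10^-5 K/W
  R_polyurethane foam = (1/0.408 − 1/0.553)/(4πk) = 0.6427/(4π·0.0284) = 1.801 K/W
  R_phenolic foam = (1/0.553 − 1/0.874)/(4πk) = 0.6642/(4π·0.0198) = 2.669 K/W
ΣR = 7.371×10^-5 + 1.801 + 2.669 = 4.470 K/W
Q = ΔT/ΣR = (73.8 °C − 23.7 °C)/4.470 = 11.2 W

Q = 11.2 W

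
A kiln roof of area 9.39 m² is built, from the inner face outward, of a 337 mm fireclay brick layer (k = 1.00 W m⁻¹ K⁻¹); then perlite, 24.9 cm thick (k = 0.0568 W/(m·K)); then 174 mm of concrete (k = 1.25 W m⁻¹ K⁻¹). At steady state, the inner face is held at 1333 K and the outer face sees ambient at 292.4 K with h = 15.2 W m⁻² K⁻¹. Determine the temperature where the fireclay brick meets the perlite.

T = 1262 K

Treat each layer as a resistance in series:
  R_fireclay brick = L/(kA) = 0.337/(1.00·9.39) = 0.03589 K/W
  R_perlite = L/(kA) = 0.249/(0.0568·9.39) = 0.4669 K/W
  R_concrete = L/(kA) = 0.174/(1.25·9.39) = 0.01482 K/W
  R_conv,out = 1/(hA) = 1/(15.2·9.39) = 0.007006 K/W
ΣR = 0.03589 + 0.4669 + 0.01482 + 0.007006 = 0.5246 K/W
Q = ΔT/ΣR = (1333 K − 292.4 K)/0.5246 = 1984 W
From the inner boundary to the fireclay brick/perlite interface, ΣR_partial = 0.03589 K/W.
T_interface = T_in − Q·ΣR_partial = 1333 K − (1984)(0.03589) = 1262 K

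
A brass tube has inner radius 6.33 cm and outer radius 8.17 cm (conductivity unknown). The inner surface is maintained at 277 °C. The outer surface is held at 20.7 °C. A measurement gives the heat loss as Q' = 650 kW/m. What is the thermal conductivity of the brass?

k = 103 W/m·K

ΣR = ΔT/Q' = |277 − 20.7|/6.50×10^5 = 3.943×10^-4 m·K/W
ln(r₂/r₁)/(2πk) = 3.943×10^-4 ⇒ k = 0.2552/(2π·3.943×10^-4) = 103 W/m·K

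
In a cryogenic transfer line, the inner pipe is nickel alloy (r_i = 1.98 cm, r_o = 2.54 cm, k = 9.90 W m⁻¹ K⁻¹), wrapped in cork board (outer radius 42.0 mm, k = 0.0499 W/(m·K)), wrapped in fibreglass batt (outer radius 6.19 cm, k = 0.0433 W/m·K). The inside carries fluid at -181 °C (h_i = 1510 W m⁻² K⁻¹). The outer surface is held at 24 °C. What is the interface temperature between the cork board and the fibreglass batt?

T = -72.2 °C

Treat each layer as a resistance in series:
  R'_conv,in = 1/(2πr h) = 1/(2π·0.0198·1510) = 0.005323 m·K/W
  R'_nickel alloy = ln(0.0254/0.0198)/(2πk) = 0.2491/(2π·9.90) = 0.004004 m·K/W
  R'_cork board = ln(0.0420/0.0254)/(2πk) = 0.5029/(2π·0.0499) = 1.604 m·K/W
  R'_fibreglass batt = ln(0.0619/0.0420)/(2πk) = 0.3879/(2π·0.0433) = 1.426 m·K/W
ΣR = 0.005323 + 0.004004 + 1.604 + 1.426 = 3.039 m·K/W
Q' = ΔT/ΣR = (-181 °C − 24 °C)/3.039 = -67.46 W/m
From the inner boundary to the cork board/fibreglass batt interface, ΣR_partial = 1.613 m·K/W.
T_interface = T_in − Q'·ΣR_partial = -181 °C − (-67.46)(1.613) = -72.2 °C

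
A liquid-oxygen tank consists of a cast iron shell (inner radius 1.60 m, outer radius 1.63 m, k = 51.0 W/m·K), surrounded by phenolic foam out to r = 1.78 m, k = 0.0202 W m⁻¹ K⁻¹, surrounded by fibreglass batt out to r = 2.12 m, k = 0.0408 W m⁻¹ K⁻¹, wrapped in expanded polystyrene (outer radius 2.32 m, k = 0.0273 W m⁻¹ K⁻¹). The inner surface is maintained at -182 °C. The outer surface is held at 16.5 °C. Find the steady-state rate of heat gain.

Resistance network (inner→outer):
  R_cast iron = (1/1.60 − 1/1.63)/(4πk) = 0.01150/(4π·51.0) = 1.795×10^-5 K/W
  R_phenolic foam = (1/1.63 − 1/1.78)/(4πk) = 0.05170/(4π·0.0202) = 0.2037 K/W
  R_fibreglass batt = (1/1.78 − 1/2.12)/(4πk) = 0.09010/(4π·0.0408) = 0.1757 K/W
  R_expanded polystyrene = (1/2.12 − 1/2.32)/(4πk) = 0.04066/(4π·0.0273) = 0.1185 K/W
ΣR = 1.795×10^-5 + 0.2037 + 0.1757 + 0.1185 = 0.4979 K/W
Q = ΔT/ΣR = (-182 °C − 16.5 °C)/0.4979 = -399 W
(Negative Q ⇒ heat flows inward; heat gain = 399 W.)

Q = 399 W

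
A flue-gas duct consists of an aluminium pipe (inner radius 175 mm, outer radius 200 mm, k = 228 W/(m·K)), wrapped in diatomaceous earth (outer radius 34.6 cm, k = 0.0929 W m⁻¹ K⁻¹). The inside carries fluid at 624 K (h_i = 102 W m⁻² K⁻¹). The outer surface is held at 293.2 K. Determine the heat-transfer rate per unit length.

Q' = 349 W/m

Treat each layer as a resistance in series:
  R'_conv,in = 1/(2πr h) = 1/(2π·0.175·102) = 0.008916 m·K/W
  R'_aluminium = ln(0.200/0.175)/(2πk) = 0.1335/(2π·228) = 9.321×10^-5 m·K/W
  R'_diatomaceous earth = ln(0.346/0.200)/(2πk) = 0.5481/(2π·0.0929) = 0.9390 m·K/W
ΣR = 0.008916 + 9.321×10^-5 + 0.9390 = 0.9480 m·K/W
Q' = ΔT/ΣR = (624 K − 293.2 K)/0.9480 = 349 W/m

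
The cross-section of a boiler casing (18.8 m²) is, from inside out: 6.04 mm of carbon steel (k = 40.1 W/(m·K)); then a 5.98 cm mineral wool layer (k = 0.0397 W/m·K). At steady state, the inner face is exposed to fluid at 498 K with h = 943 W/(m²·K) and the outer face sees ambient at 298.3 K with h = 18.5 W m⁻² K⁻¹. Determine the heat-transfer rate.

Resistance network (inner→outer):
  R_conv,in = 1/(hA) = 1/(943·18.8) = 5.641×10^-5 K/W
  R_carbon steel = L/(kA) = 0.00604/(40.1·18.8) = 8.012×10^-6 K/W
  R_mineral wool = L/(kA) = 0.0598/(0.0397·18.8) = 0.08012 K/W
  R_conv,out = 1/(hA) = 1/(18.5·18.8) = 0.002875 K/W
ΣR = 5.641×10^-5 + 8.012×10^-6 + 0.08012 + 0.002875 = 0.08306 K/W
Q = ΔT/ΣR = (498 K − 298.3 K)/0.08306 = 2400 W

Q = 2.40 kW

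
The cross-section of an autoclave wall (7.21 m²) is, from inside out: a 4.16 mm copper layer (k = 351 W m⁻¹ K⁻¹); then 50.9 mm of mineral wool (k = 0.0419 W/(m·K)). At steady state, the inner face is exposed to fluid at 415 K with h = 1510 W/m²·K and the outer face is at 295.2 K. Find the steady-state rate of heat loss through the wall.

Treat each layer as a resistance in series:
  R_conv,in = 1/(hA) = 1/(1510·7.21) = 9.185×10^-5 K/W
  R_copper = L/(kA) = 0.00416/(351·7.21) = 1.644×10^-6 K/W
  R_mineral wool = L/(kA) = 0.0509/(0.0419·7.21) = 0.1685 K/W
ΣR = 9.185×10^-5 + 1.644×10^-6 + 0.1685 = 0.1686 K/W
Q = ΔT/ΣR = (415 K − 295.2 K)/0.1686 = 711 W

Q = 711 W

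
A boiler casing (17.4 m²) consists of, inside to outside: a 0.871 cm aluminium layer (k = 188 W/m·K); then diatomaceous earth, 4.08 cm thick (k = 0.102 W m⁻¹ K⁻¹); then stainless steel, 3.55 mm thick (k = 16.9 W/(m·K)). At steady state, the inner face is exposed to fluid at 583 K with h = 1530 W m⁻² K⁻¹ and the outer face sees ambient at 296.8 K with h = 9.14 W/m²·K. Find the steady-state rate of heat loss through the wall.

Q = 9760 W

Series thermal resistances, inner to outer:
  R_conv,in = 1/(hA) = 1/(1530·17.4) = 3.756×10^-5 K/W
  R_aluminium = L/(kA) = 0.00871/(188·17.4) = 2.663×10^-6 K/W
  R_diatomaceous earth = L/(kA) = 0.0408/(0.102·17.4) = 0.02299 K/W
  R_stainless steel = L/(kA) = 0.00355/(16.9·17.4) = 1.207×10^-5 K/W
  R_conv,out = 1/(hA) = 1/(9.14·17.4) = 0.006288 K/W
ΣR = 3.756×10^-5 + 2.663×10^-6 + 0.02299 + 1.207×10^-5 + 0.006288 = 0.02933 K/W
Q = ΔT/ΣR = (583 K − 296.8 K)/0.02933 = 9760 W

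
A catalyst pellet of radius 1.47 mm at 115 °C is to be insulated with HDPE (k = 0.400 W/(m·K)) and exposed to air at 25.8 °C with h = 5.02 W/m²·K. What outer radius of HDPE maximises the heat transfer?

For a sphere, r_cr = 2k_ins/h = 2·0.400/5.02 = 0.159 m = 15.9 cm

r_cr = 15.9 cm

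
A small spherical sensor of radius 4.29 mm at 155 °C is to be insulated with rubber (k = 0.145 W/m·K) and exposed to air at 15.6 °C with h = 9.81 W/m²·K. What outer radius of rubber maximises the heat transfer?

For a sphere, r_cr = 2k_ins/h = 2·0.145/9.81 = 0.0296 m = 2.96 cm

r_cr = 2.96 cm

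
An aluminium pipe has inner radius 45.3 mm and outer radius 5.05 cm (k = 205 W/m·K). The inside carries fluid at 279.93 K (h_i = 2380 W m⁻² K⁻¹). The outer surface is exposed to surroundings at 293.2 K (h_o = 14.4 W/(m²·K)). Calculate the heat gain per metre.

Q' = 60.2 W/m

Series thermal resistances, inner to outer:
  R'_conv,in = 1/(2πr h) = 1/(2π·0.0453·2380) = 0.001476 m·K/W
  R'_aluminium = ln(0.0505/0.0453)/(2πk) = 0.1087/(2π·205) = 8.436×10^-5 m·K/W
  R'_conv,out = 1/(2πr h) = 1/(2π·0.0505·14.4) = 0.2189 m·K/W
ΣR = 0.001476 + 8.436×10^-5 + 0.2189 = 0.2205 m·K/W
Q' = ΔT/ΣR = (279.93 K − 293.2 K)/0.2205 = -60.2 W/m
(Negative Q' ⇒ heat flows inward; heat gain = 60.2 W/m.)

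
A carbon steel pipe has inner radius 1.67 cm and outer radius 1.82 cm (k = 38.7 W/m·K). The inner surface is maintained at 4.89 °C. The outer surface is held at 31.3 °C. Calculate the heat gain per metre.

Q' = 74.7 kW/m

Q' = 2πk·ΔT/ln(r₂/r₁) = 2π × 38.7 × 26.41 / ln(0.0182/0.0167) = 74700 W/m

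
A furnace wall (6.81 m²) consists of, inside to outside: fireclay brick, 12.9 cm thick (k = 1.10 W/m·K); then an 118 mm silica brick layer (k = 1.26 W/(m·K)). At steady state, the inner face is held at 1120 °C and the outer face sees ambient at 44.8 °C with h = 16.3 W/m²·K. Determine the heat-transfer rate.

Series thermal resistances, inner to outer:
  R_fireclay brick = L/(kA) = 0.129/(1.10·6.81) = 0.01722 K/W
  R_silica brick = L/(kA) = 0.118/(1.26·6.81) = 0.01375 K/W
  R_conv,out = 1/(hA) = 1/(16.3·6.81) = 0.009009 K/W
ΣR = 0.01722 + 0.01375 + 0.009009 = 0.03998 K/W
Q = ΔT/ΣR = (1120 °C − 44.8 °C)/0.03998 = 26900 W

Q = 26.9 kW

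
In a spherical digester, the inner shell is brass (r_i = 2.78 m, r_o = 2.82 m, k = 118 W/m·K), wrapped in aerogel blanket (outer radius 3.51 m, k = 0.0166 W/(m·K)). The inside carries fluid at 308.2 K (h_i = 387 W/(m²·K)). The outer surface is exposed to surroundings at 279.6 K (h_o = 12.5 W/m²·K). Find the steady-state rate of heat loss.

Treat each layer as a resistance in series:
  R_conv,in = 1/(4πr²h) = 1/(4π·2.78²·387) = 2.661×10^-5 K/W
  R_brass = (1/2.78 − 1/2.82)/(4πk) = 0.005102/(4π·118) = 3.441×10^-6 K/W
  R_aerogel blanket = (1/2.82 − 1/3.51)/(4πk) = 0.06971/(4π·0.0166) = 0.3342 K/W
  R_conv,out = 1/(4πr²h) = 1/(4π·3.51²·12.5) = 5.167×10^-4 K/W
ΣR = 2.661×10^-5 + 3.441×10^-6 + 0.3342 + 5.167×10^-4 = 0.3347 K/W
Q = ΔT/ΣR = (308.2 K − 279.6 K)/0.3347 = 85.4 W

Q = 85.4 W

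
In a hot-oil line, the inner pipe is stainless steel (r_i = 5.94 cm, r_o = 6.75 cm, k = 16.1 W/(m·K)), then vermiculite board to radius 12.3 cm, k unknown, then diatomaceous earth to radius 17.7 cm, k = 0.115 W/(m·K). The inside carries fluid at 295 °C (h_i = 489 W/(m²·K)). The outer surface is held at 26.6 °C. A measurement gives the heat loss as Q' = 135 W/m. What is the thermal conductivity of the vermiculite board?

ΣR = ΔT/Q' = |295 − 26.6|/135 = 1.988 m·K/W
Known resistances:
  R'_conv,in = 1/(2πr h) = 1/(2π·0.0594·489) = 0.005479 m·K/W
  R'_stainless steel = ln(0.0675/0.0594)/(2πk) = 0.1278/(2π·16.1) = 0.001264 m·K/W
  R'_diatomaceous earth = ln(0.177/0.123)/(2πk) = 0.3640/(2π·0.115) = 0.5037 m·K/W
R_vermiculite board = ΣR − ΣR_known = 1.988 − 0.5104 = 1.478 m·K/W
ln(r₂/r₁)/(2πk) = 1.478 ⇒ k = 0.6001/(2π·1.478) = 0.0646 W/m·K

k = 0.0646 W/m·K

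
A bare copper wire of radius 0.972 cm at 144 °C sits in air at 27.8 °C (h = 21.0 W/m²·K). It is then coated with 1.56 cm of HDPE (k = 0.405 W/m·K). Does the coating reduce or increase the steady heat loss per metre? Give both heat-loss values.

Critical radius for a cylinder: r_cr = k/h = 0.0193 m = 1.93 cm.
Outer radius after coating: r₂ = 0.00972 + 0.0156 = 0.02532 m.
r₁ < r_cr < r₂: heat loss rises to a maximum at r_cr then falls. Whether the coating helps depends on whether Q(r₂) has dropped back below Q(r₁).
Bare: R = 1/(2πr₁h) = 0.7797 m·K/W; Q = 116.2/0.7797 = 149 W/m.
Coated: R = R_cond + R_conv = 0.6756 m·K/W; Q = 116.2/0.6756 = 172 W/m.

increases: 149 → 172 W/m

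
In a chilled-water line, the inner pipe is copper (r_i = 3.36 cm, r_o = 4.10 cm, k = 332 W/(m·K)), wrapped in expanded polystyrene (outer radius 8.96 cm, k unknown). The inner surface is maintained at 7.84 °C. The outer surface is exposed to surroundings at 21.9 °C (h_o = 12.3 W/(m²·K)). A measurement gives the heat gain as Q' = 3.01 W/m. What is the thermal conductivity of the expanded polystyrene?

k = 0.0275 W/m·K

ΣR = ΔT/Q' = |7.84 − 21.9|/3.01 = 4.671 m·K/W
Known resistances:
  R'_copper = ln(0.0410/0.0336)/(2πk) = 0.1990/(2π·332) = 9.542×10^-5 m·K/W
  R'_conv,out = 1/(2πr h) = 1/(2π·0.0896·12.3) = 0.1444 m·K/W
R_expanded polystyrene = ΣR − ΣR_known = 4.671 − 0.1445 = 4.527 m·K/W
ln(r₂/r₁)/(2πk) = 4.527 ⇒ k = 0.7818/(2π·4.527) = 0.0275 W/m·K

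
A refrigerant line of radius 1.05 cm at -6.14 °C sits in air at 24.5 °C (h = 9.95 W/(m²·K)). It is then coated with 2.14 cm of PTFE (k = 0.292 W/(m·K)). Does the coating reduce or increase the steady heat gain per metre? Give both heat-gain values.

increases: 20.1 → 27.7 W/m

Critical radius for a cylinder: r_cr = k/h = 0.0293 m = 2.93 cm.
Outer radius after coating: r₂ = 0.0105 + 0.0214 = 0.0319 m.
r₁ < r_cr < r₂: heat gain rises to a maximum at r_cr then falls. Whether the coating helps depends on whether Q(r₂) has dropped back below Q(r₁).
Bare: R = 1/(2πr₁h) = 1.523 m·K/W; Q = 30.64/1.523 = 20.1 W/m.
Coated: R = R_cond + R_conv = 1.107 m·K/W; Q = 30.64/1.107 = 27.7 W/m.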